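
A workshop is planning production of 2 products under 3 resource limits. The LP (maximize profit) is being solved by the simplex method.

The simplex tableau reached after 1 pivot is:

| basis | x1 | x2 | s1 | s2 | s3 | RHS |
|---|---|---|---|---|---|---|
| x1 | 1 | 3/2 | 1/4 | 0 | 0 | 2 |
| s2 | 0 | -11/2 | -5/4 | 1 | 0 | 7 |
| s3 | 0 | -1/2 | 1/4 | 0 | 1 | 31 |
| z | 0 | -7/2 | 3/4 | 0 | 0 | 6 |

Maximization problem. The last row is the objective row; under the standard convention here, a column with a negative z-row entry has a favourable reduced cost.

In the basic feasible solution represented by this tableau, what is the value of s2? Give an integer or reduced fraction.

7

s2 is basic (row 2); its value is the RHS of that row: 7.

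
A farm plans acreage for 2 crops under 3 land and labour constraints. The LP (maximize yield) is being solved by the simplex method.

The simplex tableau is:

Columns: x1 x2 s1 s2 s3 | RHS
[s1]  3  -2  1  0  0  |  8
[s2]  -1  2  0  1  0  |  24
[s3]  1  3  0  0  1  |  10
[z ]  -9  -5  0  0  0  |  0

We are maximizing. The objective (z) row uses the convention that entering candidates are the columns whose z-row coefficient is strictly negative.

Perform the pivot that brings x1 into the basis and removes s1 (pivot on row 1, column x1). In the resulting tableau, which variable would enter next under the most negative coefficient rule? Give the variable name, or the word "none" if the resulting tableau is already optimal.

x2

Pivot element 3. New z-row = old z-row − (-9)·(row 1/3).
Updated z-row coefficients: x1: 0, x2: -11, s1: 3, s2: 0, s3: 0.
The most negative is -11 in column x2, so x2 would enter next.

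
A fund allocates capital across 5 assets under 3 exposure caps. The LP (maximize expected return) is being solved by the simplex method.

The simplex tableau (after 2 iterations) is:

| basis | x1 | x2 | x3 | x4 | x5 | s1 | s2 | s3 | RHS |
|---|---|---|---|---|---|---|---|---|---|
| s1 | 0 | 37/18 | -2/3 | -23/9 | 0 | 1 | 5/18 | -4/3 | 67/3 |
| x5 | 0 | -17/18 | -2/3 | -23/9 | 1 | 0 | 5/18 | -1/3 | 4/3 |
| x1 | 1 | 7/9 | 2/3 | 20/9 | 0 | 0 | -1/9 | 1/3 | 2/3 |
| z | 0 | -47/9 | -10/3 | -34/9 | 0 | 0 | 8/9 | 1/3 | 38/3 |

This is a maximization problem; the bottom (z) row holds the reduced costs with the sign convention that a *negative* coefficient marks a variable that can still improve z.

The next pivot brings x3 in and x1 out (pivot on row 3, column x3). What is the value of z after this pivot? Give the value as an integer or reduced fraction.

Minimum ratio for x3: (2/3)/(2/3) = 1.
z changes by −(z-row coeff of x3)·ratio = −(-10/3)·1 = 10/3.
New z = 38/3 + (10/3) = 16.

16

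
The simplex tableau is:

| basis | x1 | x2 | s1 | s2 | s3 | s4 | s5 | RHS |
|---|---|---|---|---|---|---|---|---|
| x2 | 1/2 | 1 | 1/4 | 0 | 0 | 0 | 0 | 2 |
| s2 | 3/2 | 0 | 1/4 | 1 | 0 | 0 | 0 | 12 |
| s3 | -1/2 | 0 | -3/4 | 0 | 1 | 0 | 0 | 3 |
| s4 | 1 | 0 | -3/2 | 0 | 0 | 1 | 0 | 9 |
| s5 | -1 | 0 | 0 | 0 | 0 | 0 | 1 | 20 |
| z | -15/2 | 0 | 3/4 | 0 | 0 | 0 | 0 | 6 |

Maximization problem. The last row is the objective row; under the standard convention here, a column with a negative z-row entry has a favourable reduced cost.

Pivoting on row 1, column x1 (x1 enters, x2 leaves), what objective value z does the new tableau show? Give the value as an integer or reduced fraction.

36

Minimum ratio for x1: 2/(1/2) = 4.
z changes by −(z-row coeff of x1)·ratio = −(-15/2)·4 = 30.
New z = 6 + 30 = 36.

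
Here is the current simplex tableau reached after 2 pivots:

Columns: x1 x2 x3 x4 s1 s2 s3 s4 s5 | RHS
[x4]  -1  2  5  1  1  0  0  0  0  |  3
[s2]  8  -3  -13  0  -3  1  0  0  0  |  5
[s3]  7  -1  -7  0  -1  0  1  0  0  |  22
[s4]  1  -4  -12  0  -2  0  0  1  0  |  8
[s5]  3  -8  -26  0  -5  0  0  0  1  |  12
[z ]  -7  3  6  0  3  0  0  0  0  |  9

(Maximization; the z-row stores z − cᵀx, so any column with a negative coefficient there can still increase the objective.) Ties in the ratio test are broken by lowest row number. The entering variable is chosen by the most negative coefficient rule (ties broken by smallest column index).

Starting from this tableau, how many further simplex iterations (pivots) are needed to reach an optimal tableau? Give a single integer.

2

pivot: x1 in, s2 out → z = 107/8
pivot: x3 in, x4 out → z = 517/27
No improving column remains; optimal.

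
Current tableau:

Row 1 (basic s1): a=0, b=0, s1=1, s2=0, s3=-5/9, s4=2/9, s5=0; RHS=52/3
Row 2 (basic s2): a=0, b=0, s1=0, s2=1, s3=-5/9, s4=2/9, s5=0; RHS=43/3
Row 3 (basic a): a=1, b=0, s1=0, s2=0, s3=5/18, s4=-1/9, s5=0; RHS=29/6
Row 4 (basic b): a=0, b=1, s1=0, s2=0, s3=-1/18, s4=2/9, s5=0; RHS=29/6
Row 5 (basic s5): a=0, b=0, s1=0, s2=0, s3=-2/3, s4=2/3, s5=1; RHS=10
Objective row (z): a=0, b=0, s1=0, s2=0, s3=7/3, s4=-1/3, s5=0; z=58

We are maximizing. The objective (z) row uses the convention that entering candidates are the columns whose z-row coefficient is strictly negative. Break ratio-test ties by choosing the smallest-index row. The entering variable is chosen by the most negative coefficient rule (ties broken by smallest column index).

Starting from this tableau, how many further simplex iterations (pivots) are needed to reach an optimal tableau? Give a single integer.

pivot: s4 in, s5 out → z = 63
No improving column remains; optimal.

1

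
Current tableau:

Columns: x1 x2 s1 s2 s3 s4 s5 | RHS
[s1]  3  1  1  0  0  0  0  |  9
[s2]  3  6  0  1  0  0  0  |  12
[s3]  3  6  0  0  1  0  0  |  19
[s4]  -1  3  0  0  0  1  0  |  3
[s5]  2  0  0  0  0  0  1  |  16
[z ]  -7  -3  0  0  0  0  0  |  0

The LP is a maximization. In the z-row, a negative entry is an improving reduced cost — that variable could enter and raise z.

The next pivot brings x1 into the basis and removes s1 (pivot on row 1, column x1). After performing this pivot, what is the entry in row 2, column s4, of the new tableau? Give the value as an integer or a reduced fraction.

0

Pivot element is row 1, column x1: 3.
Normalize row 1: new (row 1, s4) = 0/3 = 0.
row 2 ← row 2 − 3·(new row 1): 0 − 3·0 = 0.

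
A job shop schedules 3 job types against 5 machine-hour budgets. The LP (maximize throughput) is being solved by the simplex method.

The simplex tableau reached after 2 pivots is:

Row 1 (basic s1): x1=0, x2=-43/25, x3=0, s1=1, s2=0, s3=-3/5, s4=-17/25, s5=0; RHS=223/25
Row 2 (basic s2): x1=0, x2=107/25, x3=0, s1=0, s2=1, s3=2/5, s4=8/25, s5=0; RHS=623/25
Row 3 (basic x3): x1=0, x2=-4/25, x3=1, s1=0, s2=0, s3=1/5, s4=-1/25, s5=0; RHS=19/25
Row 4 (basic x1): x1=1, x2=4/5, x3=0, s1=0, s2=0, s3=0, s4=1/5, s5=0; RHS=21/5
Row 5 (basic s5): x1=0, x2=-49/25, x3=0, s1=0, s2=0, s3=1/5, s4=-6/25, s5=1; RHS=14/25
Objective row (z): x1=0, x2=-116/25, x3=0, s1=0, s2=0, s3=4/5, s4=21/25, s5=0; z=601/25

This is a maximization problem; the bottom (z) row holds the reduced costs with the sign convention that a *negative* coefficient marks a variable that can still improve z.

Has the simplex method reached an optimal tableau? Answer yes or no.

no

Column x2 has objective-row coefficient -116/25, which is negative; an improving pivot exists, so not yet optimal.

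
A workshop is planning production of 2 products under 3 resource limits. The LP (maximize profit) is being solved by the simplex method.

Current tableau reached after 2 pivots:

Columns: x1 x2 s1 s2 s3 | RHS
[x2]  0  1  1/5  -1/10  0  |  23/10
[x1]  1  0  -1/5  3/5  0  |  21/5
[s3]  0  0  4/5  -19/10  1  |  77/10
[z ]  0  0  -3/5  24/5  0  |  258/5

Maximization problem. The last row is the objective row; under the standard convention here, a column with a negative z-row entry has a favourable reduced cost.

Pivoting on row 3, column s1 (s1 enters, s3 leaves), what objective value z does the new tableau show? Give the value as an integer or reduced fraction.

Minimum ratio for s1: (77/10)/(4/5) = 77/8.
z changes by −(z-row coeff of s1)·ratio = −(-3/5)·(77/8) = 231/40.
New z = 258/5 + (231/40) = 459/8.

459/8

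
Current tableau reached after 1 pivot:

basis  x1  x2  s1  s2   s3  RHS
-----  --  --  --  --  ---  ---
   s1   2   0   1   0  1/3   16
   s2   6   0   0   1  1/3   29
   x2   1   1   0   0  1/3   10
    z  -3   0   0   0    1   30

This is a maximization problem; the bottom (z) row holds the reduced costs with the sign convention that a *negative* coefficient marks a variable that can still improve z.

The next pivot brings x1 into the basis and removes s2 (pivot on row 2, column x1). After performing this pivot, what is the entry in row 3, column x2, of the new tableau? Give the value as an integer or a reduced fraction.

1

Pivot element is row 2, column x1: 6.
Normalize row 2: new (row 2, x2) = 0/6 = 0.
row 3 ← row 3 − 1·(new row 2): 1 − 1·0 = 1.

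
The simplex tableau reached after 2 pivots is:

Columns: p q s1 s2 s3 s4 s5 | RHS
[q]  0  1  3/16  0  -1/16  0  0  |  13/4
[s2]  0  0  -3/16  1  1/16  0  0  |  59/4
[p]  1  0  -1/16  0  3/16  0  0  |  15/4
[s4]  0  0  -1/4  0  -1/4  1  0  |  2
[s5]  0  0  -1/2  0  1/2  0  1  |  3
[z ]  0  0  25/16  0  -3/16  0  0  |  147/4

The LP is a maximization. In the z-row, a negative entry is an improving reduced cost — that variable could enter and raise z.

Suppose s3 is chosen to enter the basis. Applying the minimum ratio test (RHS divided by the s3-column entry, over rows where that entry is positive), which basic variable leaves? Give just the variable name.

Ratios: row 1 (q): entry -1/16 ≤ 0, skip; row 2 (s2): (59/4)/(1/16) = 236; row 3 (p): (15/4)/(3/16) = 20; row 4 (s4): entry -1/4 ≤ 0, skip; row 5 (s5): 3/(1/2) = 6.
Minimum ratio 6 is in the s5 row, so s5 leaves.

s5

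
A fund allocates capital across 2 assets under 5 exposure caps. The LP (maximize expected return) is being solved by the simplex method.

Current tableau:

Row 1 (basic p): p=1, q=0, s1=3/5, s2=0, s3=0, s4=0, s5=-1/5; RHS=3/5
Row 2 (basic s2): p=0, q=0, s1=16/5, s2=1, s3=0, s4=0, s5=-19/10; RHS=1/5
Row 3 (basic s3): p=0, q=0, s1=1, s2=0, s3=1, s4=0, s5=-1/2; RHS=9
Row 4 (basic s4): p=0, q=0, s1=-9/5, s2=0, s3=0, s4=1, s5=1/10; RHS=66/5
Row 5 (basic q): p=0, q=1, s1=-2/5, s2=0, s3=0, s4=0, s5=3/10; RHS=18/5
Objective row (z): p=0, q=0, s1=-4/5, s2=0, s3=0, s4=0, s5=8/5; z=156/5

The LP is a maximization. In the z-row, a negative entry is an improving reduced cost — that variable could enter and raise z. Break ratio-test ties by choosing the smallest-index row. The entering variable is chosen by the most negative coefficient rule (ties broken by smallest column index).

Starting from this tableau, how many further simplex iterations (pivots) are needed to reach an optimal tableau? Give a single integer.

pivot: s1 in, s2 out → z = 125/4
No improving column remains; optimal.

1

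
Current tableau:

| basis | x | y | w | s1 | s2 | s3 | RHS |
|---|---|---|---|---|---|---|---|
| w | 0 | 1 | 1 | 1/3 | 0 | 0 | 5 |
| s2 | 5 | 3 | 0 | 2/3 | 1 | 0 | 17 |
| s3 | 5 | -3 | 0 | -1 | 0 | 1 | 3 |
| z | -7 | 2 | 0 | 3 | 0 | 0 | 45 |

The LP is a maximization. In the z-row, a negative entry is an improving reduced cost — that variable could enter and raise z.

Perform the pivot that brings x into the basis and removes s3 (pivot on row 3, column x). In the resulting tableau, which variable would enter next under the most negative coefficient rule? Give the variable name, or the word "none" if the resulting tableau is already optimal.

y

Pivot element 5. New z-row = old z-row − (-7)·(row 3/5).
Updated z-row coefficients: x: 0, y: -11/5, w: 0, s1: 8/5, s2: 0, s3: 7/5.
The most negative is -11/5 in column y, so y would enter next.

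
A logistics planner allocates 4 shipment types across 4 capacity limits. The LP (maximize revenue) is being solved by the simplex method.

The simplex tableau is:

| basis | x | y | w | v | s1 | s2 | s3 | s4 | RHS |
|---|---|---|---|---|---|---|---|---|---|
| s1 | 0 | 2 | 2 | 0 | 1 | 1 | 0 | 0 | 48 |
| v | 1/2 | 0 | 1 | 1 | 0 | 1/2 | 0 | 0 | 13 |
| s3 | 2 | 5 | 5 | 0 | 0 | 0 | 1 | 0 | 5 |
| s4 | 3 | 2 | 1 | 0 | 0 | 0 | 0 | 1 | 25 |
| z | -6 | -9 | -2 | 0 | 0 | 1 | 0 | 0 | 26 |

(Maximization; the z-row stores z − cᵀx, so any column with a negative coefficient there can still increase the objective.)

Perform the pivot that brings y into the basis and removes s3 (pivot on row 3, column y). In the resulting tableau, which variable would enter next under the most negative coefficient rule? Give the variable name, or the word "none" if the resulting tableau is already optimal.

x

Pivot element 5. New z-row = old z-row − (-9)·(row 3/5).
Updated z-row coefficients: x: -12/5, y: 0, w: 7, v: 0, s1: 0, s2: 1, s3: 9/5, s4: 0.
The most negative is -12/5 in column x, so x would enter next.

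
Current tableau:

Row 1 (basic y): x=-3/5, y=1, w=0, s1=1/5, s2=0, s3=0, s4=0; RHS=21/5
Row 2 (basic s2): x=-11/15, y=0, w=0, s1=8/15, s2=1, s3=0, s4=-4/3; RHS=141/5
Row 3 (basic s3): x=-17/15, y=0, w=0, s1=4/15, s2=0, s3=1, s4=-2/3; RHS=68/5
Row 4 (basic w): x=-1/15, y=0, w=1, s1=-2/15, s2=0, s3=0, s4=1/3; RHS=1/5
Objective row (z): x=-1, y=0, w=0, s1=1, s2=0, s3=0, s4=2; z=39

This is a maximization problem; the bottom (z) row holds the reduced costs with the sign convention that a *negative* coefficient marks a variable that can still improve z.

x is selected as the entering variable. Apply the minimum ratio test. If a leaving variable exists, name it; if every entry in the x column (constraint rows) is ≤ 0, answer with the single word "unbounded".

unbounded

x-column entries: row 1: -3/5, row 2: -11/15, row 3: -17/15, row 4: -1/15. All ≤ 0, so x can increase without bound; the LP is unbounded in this direction.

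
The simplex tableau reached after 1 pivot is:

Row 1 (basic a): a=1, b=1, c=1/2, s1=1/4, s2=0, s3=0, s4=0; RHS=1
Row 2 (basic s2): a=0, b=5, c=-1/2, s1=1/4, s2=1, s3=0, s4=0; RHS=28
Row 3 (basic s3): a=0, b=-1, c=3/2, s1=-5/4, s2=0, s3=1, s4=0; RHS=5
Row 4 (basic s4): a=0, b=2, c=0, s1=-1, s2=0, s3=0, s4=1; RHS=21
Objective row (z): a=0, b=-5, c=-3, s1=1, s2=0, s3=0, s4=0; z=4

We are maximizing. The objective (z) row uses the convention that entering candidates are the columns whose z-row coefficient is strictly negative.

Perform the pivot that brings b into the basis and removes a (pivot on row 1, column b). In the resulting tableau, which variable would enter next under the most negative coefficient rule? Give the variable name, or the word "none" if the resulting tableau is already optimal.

Pivot element 1. New z-row = old z-row − (-5)·(row 1/1).
Updated z-row coefficients: a: 5, b: 0, c: -1/2, s1: 9/4, s2: 0, s3: 0, s4: 0.
The most negative is -1/2 in column c, so c would enter next.

c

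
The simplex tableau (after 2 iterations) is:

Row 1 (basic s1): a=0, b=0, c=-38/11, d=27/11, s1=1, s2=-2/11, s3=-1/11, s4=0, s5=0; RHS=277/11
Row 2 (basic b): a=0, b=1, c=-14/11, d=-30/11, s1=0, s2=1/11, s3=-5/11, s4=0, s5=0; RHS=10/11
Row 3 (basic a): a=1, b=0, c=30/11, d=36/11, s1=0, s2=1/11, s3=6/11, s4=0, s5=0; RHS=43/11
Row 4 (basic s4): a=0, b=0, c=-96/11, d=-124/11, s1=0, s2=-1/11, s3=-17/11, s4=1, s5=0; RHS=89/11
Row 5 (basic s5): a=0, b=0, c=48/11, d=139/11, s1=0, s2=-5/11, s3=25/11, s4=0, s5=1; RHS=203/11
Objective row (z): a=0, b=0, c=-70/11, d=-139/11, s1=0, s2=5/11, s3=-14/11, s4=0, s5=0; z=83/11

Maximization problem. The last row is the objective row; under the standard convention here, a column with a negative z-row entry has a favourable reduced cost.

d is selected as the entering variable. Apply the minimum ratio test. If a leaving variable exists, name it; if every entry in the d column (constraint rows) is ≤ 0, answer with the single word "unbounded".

a

Ratios: row 1 (s1): (277/11)/(27/11) = 277/27; row 2 (b): entry -30/11 ≤ 0, skip; row 3 (a): (43/11)/(36/11) = 43/36; row 4 (s4): entry -124/11 ≤ 0, skip; row 5 (s5): (203/11)/(139/11) = 203/139.
Minimum ratio is in the a row, so a leaves.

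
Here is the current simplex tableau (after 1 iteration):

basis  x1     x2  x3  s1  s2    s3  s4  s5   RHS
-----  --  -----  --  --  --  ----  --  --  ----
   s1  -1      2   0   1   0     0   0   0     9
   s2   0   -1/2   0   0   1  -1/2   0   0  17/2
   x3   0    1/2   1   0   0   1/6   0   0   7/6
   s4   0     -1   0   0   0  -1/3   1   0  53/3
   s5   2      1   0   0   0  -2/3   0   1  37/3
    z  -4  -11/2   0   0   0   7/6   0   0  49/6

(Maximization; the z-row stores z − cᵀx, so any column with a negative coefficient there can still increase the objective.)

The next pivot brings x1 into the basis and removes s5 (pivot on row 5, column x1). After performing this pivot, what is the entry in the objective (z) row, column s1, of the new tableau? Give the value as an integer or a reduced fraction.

0

Pivot element is row 5, column x1: 2.
Normalize row 5: new (row 5, s1) = 0/2 = 0.
z-row ← z-row − (-4)·(new row 5): 0 − (-4)·0 = 0.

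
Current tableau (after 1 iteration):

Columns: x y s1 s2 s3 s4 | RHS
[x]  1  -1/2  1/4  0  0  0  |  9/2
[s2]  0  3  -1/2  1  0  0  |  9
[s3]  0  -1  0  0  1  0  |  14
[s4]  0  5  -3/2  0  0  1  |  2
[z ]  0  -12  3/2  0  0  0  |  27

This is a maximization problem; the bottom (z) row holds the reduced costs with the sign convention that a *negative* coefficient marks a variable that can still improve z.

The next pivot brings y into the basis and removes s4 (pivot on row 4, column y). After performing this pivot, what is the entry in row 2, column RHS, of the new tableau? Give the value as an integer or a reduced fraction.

Pivot element is row 4, column y: 5.
Normalize row 4: new (row 4, RHS) = 2/5 = 2/5.
row 2 ← row 2 − 3·(new row 4): 9 − 3·(2/5) = 39/5.

39/5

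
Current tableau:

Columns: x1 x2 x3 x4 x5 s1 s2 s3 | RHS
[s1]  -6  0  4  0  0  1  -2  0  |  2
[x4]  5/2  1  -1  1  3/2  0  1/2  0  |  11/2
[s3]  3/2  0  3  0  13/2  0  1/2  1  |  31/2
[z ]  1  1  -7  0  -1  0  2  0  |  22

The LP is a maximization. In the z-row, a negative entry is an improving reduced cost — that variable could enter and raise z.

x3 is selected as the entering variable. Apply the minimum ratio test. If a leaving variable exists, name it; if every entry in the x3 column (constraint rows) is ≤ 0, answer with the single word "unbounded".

Ratios: row 1 (s1): 2/4 = 1/2; row 2 (x4): entry -1 ≤ 0, skip; row 3 (s3): (31/2)/3 = 31/6.
Minimum ratio is in the s1 row, so s1 leaves.

s1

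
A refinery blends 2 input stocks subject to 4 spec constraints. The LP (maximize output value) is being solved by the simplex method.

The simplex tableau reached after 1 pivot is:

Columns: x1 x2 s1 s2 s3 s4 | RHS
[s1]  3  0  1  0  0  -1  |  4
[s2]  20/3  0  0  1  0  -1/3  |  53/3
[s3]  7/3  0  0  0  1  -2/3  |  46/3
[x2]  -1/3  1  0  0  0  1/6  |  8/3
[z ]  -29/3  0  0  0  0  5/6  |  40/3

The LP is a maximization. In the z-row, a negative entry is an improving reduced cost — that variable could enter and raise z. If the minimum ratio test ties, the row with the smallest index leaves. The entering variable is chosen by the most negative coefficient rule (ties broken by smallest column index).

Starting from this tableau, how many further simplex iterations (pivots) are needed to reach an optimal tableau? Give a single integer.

pivot: x1 in, s1 out → z = 236/9
pivot: s4 in, s2 out → z = 1269/34
No improving column remains; optimal.

2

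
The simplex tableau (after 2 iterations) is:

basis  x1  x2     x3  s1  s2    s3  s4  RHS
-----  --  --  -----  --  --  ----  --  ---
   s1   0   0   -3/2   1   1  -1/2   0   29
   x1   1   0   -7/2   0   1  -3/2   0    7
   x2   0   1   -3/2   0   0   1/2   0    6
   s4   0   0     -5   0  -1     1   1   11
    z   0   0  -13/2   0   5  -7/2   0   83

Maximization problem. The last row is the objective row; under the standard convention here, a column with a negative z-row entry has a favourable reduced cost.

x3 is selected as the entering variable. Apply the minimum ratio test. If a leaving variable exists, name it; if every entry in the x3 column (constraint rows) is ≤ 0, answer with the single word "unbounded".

x3-column entries: row 1: -3/2, row 2: -7/2, row 3: -3/2, row 4: -5. All ≤ 0, so x3 can increase without bound; the LP is unbounded in this direction.

unbounded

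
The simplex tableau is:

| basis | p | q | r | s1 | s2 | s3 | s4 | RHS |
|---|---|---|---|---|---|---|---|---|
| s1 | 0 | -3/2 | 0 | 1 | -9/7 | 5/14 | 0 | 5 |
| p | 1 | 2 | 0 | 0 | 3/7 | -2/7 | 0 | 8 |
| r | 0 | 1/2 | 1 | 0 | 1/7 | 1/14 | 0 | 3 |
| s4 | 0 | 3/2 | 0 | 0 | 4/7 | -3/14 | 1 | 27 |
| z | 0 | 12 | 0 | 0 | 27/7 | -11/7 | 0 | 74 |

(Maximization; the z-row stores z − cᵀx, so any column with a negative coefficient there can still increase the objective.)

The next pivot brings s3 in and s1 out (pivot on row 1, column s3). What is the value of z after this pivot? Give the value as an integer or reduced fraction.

96

Minimum ratio for s3: 5/(5/14) = 14.
z changes by −(z-row coeff of s3)·ratio = −(-11/7)·14 = 22.
New z = 74 + 22 = 96.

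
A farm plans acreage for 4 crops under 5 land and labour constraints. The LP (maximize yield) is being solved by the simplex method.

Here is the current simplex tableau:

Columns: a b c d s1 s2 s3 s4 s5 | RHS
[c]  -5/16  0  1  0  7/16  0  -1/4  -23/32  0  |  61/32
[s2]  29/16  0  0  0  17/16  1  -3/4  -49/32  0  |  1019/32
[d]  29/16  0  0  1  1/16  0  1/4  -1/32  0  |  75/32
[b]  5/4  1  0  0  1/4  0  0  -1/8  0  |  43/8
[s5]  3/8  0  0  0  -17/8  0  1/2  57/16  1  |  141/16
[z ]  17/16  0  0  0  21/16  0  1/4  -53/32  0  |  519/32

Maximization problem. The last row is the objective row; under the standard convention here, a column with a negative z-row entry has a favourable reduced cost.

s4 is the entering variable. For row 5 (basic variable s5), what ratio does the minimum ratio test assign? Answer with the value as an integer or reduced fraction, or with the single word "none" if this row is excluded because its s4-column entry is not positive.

47/19

Ratio = RHS / (s4 entry) = (141/16) / (57/16) = 47/19.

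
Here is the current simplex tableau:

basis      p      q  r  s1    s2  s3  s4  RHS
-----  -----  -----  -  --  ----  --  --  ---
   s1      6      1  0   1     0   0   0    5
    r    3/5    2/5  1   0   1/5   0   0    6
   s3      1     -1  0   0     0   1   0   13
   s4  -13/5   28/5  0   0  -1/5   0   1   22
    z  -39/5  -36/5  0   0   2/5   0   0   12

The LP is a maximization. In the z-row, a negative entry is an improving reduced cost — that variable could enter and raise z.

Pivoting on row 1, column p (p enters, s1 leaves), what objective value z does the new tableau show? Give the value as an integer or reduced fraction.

Minimum ratio for p: 5/6 = 5/6.
z changes by −(z-row coeff of p)·ratio = −(-39/5)·(5/6) = 13/2.
New z = 12 + (13/2) = 37/2.

37/2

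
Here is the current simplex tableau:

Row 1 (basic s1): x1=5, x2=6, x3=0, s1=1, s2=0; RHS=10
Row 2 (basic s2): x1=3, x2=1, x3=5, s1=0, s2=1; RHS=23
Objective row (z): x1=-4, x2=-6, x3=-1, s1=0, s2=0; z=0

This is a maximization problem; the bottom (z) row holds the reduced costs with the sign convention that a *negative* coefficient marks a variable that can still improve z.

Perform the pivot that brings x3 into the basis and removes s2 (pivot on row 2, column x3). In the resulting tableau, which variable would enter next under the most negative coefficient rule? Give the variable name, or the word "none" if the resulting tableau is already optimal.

Pivot element 5. New z-row = old z-row − (-1)·(row 2/5).
Updated z-row coefficients: x1: -17/5, x2: -29/5, x3: 0, s1: 0, s2: 1/5.
The most negative is -29/5 in column x2, so x2 would enter next.

x2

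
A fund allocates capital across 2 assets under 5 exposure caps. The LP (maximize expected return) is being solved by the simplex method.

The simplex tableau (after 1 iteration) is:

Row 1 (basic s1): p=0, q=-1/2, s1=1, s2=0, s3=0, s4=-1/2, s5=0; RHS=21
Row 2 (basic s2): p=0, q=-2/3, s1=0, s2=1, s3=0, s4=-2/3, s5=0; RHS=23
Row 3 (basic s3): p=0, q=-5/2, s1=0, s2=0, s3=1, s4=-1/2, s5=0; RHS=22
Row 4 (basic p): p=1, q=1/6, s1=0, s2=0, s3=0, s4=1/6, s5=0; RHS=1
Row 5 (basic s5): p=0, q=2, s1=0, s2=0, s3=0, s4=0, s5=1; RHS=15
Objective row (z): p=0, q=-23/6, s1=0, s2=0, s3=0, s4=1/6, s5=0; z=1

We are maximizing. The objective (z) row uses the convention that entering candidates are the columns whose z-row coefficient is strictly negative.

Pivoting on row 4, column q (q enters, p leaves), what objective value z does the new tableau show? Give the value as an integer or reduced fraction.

Minimum ratio for q: 1/(1/6) = 6.
z changes by −(z-row coeff of q)·ratio = −(-23/6)·6 = 23.
New z = 1 + 23 = 24.

24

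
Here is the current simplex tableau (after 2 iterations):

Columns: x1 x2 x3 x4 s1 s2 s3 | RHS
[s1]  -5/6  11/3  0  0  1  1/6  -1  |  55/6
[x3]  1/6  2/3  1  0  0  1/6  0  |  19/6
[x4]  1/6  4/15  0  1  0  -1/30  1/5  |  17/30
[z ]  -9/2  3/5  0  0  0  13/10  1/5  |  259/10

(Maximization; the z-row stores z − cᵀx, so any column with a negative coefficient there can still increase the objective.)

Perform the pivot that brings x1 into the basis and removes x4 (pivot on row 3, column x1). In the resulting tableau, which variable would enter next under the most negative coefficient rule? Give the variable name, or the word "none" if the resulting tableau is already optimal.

Pivot element 1/6. New z-row = old z-row − (-9/2)·(row 3/(1/6)).
Updated z-row coefficients: x1: 0, x2: 39/5, x3: 0, x4: 27, s1: 0, s2: 2/5, s3: 28/5.
No coefficient is strictly negative; the tableau after this pivot is optimal.

none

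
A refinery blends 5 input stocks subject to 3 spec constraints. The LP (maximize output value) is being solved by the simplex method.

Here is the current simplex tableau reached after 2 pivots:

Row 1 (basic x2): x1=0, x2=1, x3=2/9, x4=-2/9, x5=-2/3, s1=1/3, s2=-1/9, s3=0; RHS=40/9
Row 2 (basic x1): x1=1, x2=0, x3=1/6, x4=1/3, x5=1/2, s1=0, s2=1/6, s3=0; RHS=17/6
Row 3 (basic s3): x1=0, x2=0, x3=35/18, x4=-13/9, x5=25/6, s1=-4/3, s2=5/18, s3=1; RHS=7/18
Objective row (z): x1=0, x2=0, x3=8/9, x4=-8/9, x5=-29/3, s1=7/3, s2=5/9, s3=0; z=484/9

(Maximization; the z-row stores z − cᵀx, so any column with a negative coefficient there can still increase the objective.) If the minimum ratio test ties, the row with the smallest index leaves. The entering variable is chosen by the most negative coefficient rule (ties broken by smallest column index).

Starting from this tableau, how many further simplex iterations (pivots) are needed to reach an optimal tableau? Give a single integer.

2

pivot: x5 in, s3 out → z = 1367/25
pivot: x4 in, x1 out → z = 78
No improving column remains; optimal.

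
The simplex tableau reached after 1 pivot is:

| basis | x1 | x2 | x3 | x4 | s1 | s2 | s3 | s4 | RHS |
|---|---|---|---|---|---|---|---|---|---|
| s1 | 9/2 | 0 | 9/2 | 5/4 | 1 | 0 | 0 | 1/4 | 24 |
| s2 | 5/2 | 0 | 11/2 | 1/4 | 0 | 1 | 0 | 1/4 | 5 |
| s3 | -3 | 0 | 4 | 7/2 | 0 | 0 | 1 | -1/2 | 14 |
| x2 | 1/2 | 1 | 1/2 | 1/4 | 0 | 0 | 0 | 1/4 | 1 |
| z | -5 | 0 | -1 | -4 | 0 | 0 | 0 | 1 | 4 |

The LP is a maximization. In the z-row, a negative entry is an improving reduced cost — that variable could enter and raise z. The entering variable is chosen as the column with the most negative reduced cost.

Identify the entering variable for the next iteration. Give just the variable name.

Objective-row coefficients: x1: -5, x2: 0, x3: -1, x4: -4, s1: 0, s2: 0, s3: 0, s4: 1.
The most negative is -5 in column x1, so x1 enters.

x1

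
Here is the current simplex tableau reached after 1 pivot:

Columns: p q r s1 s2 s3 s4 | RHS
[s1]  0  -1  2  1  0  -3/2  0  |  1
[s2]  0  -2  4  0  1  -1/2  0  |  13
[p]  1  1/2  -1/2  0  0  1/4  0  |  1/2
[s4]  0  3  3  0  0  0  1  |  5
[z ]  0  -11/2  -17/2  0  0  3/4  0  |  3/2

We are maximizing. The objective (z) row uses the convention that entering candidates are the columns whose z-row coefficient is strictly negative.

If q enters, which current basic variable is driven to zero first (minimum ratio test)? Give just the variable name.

Ratios: row 1 (s1): entry -1 ≤ 0, skip; row 2 (s2): entry -2 ≤ 0, skip; row 3 (p): (1/2)/(1/2) = 1; row 4 (s4): 5/3 = 5/3.
Minimum ratio 1 is in the p row, so p leaves.

p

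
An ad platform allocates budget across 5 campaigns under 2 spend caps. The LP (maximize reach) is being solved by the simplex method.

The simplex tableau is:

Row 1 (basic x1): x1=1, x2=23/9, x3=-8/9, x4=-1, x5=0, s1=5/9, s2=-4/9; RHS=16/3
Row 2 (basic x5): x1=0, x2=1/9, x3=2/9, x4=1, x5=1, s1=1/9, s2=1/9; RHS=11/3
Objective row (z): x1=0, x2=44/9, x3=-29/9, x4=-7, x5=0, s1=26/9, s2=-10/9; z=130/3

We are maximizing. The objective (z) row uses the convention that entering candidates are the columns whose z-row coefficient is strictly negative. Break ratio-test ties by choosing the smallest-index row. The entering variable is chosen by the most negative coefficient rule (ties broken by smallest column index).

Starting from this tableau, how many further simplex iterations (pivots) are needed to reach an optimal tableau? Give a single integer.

2

pivot: x4 in, x5 out → z = 69
pivot: x3 in, x4 out → z = 193/2
No improving column remains; optimal.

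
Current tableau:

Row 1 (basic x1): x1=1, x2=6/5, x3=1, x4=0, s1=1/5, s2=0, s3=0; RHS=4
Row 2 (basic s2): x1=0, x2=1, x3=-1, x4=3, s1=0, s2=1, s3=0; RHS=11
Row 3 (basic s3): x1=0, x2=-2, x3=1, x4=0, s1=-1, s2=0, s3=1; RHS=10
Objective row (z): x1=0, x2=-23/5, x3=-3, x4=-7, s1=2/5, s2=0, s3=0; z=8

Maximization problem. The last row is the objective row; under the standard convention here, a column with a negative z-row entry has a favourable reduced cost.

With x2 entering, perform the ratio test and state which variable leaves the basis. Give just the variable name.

Ratios: row 1 (x1): 4/(6/5) = 10/3; row 2 (s2): 11/1 = 11; row 3 (s3): entry -2 ≤ 0, skip.
Minimum ratio 10/3 is in the x1 row, so x1 leaves.

x1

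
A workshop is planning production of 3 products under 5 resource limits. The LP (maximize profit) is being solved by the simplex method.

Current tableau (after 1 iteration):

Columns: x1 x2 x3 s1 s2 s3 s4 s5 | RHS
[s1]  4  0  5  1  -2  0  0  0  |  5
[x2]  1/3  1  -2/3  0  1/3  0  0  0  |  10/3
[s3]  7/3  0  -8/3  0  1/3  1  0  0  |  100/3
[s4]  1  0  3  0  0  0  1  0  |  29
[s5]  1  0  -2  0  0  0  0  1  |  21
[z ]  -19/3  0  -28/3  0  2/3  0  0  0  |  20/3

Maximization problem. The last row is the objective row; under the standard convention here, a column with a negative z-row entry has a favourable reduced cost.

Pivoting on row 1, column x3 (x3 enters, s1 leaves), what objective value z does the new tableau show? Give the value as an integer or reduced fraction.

16

Minimum ratio for x3: 5/5 = 1.
z changes by −(z-row coeff of x3)·ratio = −(-28/3)·1 = 28/3.
New z = 20/3 + (28/3) = 16.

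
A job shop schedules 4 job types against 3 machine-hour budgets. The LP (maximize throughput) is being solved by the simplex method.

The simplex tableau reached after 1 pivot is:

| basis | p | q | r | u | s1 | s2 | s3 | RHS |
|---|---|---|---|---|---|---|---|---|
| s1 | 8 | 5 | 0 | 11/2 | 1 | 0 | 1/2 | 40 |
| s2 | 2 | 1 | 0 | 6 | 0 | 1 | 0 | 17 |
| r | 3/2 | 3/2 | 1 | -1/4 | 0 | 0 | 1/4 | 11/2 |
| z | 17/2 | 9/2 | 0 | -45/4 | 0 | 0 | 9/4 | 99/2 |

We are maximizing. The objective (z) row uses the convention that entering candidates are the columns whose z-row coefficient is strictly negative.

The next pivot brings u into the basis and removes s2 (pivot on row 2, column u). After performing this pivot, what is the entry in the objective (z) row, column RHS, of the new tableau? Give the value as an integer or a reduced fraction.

651/8

Pivot element is row 2, column u: 6.
Normalize row 2: new (row 2, RHS) = 17/6 = 17/6.
z-row ← z-row − (-45/4)·(new row 2): 99/2 − (-45/4)·(17/6) = 651/8.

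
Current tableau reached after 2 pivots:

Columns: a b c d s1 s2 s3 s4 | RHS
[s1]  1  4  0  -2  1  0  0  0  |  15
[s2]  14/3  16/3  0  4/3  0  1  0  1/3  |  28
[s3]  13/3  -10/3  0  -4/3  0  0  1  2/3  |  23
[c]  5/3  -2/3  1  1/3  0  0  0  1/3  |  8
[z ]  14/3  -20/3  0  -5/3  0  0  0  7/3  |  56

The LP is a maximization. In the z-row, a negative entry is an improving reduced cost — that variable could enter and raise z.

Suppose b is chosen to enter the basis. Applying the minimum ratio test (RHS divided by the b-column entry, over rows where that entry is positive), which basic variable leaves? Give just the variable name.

s1

Ratios: row 1 (s1): 15/4 = 15/4; row 2 (s2): 28/(16/3) = 21/4; row 3 (s3): entry -10/3 ≤ 0, skip; row 4 (c): entry -2/3 ≤ 0, skip.
Minimum ratio 15/4 is in the s1 row, so s1 leaves.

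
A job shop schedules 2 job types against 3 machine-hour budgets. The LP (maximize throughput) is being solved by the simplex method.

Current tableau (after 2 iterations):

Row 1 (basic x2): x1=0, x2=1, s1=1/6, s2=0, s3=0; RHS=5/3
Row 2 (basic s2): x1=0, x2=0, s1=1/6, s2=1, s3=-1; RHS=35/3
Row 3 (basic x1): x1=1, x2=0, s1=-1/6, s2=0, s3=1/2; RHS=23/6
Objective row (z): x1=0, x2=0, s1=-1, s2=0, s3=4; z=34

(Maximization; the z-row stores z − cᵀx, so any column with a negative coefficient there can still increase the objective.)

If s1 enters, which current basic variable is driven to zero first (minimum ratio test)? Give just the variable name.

x2

Ratios: row 1 (x2): (5/3)/(1/6) = 10; row 2 (s2): (35/3)/(1/6) = 70; row 3 (x1): entry -1/6 ≤ 0, skip.
Minimum ratio 10 is in the x2 row, so x2 leaves.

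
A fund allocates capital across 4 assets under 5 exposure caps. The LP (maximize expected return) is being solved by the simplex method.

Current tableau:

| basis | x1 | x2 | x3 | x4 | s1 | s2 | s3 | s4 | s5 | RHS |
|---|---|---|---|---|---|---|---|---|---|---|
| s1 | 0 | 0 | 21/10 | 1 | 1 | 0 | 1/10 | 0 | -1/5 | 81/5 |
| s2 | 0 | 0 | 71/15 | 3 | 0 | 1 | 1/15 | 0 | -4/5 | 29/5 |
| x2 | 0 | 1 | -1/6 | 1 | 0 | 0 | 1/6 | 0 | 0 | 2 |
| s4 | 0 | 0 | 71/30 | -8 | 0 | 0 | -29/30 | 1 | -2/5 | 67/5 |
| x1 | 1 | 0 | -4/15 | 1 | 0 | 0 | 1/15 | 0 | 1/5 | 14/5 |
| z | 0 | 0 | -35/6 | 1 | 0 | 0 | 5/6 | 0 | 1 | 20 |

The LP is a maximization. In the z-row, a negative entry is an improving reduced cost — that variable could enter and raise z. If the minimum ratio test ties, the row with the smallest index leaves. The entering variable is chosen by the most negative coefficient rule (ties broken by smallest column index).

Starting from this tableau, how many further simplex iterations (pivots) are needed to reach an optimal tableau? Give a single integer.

1

pivot: x3 in, s2 out → z = 3855/142
No improving column remains; optimal.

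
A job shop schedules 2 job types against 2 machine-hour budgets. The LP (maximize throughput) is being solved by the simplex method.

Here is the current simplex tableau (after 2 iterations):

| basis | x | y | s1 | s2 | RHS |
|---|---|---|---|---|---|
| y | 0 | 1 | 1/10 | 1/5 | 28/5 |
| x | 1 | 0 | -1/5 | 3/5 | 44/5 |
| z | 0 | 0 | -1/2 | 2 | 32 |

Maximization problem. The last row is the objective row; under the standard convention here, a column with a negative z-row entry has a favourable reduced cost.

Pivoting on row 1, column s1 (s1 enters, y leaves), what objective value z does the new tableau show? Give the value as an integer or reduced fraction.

Minimum ratio for s1: (28/5)/(1/10) = 56.
z changes by −(z-row coeff of s1)·ratio = −(-1/2)·56 = 28.
New z = 32 + 28 = 60.

60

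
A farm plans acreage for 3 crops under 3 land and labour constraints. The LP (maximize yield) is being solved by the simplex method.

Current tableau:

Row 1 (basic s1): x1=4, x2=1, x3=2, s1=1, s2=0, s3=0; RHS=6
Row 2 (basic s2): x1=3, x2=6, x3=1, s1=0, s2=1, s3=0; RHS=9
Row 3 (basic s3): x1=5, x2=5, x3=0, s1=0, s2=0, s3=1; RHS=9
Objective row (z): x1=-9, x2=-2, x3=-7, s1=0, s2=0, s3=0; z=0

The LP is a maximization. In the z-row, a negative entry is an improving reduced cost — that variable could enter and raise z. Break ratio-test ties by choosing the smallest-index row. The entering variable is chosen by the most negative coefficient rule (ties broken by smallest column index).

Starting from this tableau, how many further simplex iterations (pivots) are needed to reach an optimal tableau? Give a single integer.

pivot: x1 in, s1 out → z = 27/2
pivot: x3 in, x1 out → z = 21
No improving column remains; optimal.

2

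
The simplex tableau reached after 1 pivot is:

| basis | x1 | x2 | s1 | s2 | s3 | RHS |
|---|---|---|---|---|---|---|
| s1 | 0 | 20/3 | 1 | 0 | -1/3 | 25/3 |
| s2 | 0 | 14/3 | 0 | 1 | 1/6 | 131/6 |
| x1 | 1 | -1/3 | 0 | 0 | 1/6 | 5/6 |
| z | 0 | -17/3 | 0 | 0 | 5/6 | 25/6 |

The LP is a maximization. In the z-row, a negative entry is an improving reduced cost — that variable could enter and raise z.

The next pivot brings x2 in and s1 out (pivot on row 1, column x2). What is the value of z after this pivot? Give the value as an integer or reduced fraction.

45/4

Minimum ratio for x2: (25/3)/(20/3) = 5/4.
z changes by −(z-row coeff of x2)·ratio = −(-17/3)·(5/4) = 85/12.
New z = 25/6 + (85/12) = 45/4.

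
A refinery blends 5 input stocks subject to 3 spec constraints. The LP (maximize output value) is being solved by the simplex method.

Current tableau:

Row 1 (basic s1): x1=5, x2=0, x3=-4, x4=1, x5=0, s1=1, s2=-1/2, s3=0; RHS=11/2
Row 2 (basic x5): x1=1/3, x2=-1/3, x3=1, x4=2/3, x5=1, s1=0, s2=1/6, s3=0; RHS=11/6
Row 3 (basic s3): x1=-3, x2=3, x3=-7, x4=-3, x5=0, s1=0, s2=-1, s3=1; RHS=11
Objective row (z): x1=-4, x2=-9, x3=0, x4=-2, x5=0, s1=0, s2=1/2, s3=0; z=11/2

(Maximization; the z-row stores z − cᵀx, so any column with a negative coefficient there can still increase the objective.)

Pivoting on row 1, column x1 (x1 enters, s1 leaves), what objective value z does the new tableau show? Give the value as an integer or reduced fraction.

Minimum ratio for x1: (11/2)/5 = 11/10.
z changes by −(z-row coeff of x1)·ratio = −(-4)·(11/10) = 22/5.
New z = 11/2 + (22/5) = 99/10.

99/10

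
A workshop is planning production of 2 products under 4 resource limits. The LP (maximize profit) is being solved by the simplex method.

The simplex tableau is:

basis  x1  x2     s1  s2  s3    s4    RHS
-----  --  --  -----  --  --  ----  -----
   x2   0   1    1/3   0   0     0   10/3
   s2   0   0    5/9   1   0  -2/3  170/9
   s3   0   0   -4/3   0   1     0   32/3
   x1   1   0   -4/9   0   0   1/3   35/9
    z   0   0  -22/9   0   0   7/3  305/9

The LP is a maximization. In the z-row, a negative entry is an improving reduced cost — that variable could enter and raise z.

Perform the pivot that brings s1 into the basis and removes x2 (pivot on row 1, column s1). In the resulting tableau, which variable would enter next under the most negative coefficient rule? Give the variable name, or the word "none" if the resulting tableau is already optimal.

none

Pivot element 1/3. New z-row = old z-row − (-22/9)·(row 1/(1/3)).
Updated z-row coefficients: x1: 0, x2: 22/3, s1: 0, s2: 0, s3: 0, s4: 7/3.
No coefficient is strictly negative; the tableau after this pivot is optimal.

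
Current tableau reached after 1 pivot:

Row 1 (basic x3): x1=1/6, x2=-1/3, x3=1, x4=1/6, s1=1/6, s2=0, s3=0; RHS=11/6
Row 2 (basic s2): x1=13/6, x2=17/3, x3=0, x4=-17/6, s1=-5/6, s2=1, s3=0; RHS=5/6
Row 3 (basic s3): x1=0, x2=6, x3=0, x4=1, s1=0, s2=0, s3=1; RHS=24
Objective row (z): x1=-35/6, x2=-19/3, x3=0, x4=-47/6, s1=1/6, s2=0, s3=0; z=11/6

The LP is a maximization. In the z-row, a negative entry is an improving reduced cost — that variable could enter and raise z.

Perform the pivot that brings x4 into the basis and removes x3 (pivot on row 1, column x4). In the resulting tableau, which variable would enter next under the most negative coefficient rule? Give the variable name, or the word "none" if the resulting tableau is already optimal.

x2

Pivot element 1/6. New z-row = old z-row − (-47/6)·(row 1/(1/6)).
Updated z-row coefficients: x1: 2, x2: -22, x3: 47, x4: 0, s1: 8, s2: 0, s3: 0.
The most negative is -22 in column x2, so x2 would enter next.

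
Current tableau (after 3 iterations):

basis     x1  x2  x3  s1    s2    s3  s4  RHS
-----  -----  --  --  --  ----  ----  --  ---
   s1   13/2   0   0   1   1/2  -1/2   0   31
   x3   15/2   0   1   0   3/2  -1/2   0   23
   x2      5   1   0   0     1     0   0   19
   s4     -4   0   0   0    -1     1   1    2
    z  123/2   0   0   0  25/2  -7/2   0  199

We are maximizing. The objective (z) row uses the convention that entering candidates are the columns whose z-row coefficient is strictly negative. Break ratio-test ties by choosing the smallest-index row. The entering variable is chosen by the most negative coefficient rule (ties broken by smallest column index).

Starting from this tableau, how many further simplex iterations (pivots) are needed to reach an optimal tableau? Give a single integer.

1

pivot: s3 in, s4 out → z = 206
No improving column remains; optimal.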